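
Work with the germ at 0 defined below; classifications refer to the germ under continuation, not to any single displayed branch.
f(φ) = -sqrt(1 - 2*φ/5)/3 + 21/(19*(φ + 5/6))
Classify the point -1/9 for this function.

The point is a regular point.

Denominator factors: φ + 5/6 = 13/18 at φ = -1/9 — none vanishes.
Branch term sqrt(1 - φ/(5/2)): argument at -1/9 is 47/45, nonzero, so -1/9 is not its branch point (a point on a principal cut is still regular for the continued germ).
So the germ continues analytically to -1/9.


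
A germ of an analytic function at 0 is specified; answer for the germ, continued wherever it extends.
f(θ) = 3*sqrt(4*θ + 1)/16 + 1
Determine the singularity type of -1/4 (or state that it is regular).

The point is an algebraic (square-root) branch point.

The term (3/16)*sqrt(1 - θ/(-1/4)) has argument 1 - -1/4/(-1/4) = 0 at -1/4: a square-root (algebraic, two-sheeted) branch point; the remaining terms are analytic or single-valued there.


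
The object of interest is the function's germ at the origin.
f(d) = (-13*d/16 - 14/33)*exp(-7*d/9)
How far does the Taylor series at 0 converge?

The radius of convergence is infinite.

The factor exp(-7*d/9) is entire and contributes no finite singular point.
The polynomial part has no poles.
No finite singular points: the Taylor series at 0 converges everywhere.


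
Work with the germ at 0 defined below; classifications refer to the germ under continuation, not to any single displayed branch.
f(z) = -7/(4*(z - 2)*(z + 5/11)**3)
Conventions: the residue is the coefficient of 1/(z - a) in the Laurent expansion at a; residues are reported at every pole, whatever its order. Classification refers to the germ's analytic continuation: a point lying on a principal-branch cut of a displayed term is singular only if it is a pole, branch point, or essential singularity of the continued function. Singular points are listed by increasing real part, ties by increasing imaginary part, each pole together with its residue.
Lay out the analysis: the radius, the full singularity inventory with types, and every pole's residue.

Radius of convergence at 0: 5/11.
At -5/11: a pole of order 3; residue 9317/78732.
At 2: a pole of order 1; residue -9317/78732.

Denominator factor (z + 5/11)^3: pole of order 3 at -5/11, modulus 5/11.
Denominator factor (z - 2): pole of order 1 at 2, modulus 2.
The radius of convergence is the smallest modulus among the singular points: 5/11.
At the order-3 pole -5/11 set g(z) = (z - (-5/11))^3*f(z) = -7/(4*(z - 2)).
Order-3 pole: residue = g''(a)/2; g''(-5/11) = 9317/39366, so the residue is 9317/78732.
At the order-1 pole 2 set g(z) = (z - (2))*f(z) = -7/(4*(z + 5/11)**3).
Simple pole: residue = g(a) at a = 2, which is -9317/78732.
List the singular points by increasing real part (a conjugate pair: the negative imaginary part first).


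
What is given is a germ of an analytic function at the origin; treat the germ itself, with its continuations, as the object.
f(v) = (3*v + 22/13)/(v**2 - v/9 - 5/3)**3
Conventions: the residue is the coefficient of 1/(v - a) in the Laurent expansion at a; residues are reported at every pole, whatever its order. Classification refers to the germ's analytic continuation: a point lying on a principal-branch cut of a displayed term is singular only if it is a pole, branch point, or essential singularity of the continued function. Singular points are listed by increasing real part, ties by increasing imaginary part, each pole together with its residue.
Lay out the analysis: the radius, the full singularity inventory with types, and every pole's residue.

Denominator factor (v**2 - v/9 - 5/3)^3: discriminant 541/81, real irrational roots 1/18 + (1/18)*sqrt(541) and 1/18 - (1/18)*sqrt(541); poles of order 3, moduli 1/18 + (1/18)*sqrt(541) and -1/18 + (1/18)*sqrt(541).
The radius of convergence is the smallest modulus among the singular points: -1/18 + (1/18)*sqrt(541).
The factor v**2 - v/9 - 5/3 splits as (v - a)(v - a') with a = 1/18 - (1/18)*sqrt(541), a' = 1/18 + (1/18)*sqrt(541). At the order-3 pole a set g(v) = (v - a)^3*f(v) = [3*v + 22/13] / (v - a')^3.
Order-3 pole: residue = g''(a)/2; g''(1/18 - (1/18)*sqrt(541)) = -(17124210/2058425473)*sqrt(541), so the residue is -(8562105/2058425473)*sqrt(541).
The factor v**2 - v/9 - 5/3 splits as (v - a)(v - a') with a = 1/18 + (1/18)*sqrt(541), a' = 1/18 - (1/18)*sqrt(541). At the order-3 pole a set g(v) = (v - a)^3*f(v) = [3*v + 22/13] / (v - a')^3.
Order-3 pole: residue = g''(a)/2; g''(1/18 + (1/18)*sqrt(541)) = (17124210/2058425473)*sqrt(541), so the residue is (8562105/2058425473)*sqrt(541).
List the singular points by increasing real part (a conjugate pair: the negative imaginary part first).

Radius of convergence at 0: -1/18 + (1/18)*sqrt(541).
At 1/18 - (1/18)*sqrt(541): a pole of order 3; residue -(8562105/2058425473)*sqrt(541).
At 1/18 + (1/18)*sqrt(541): a pole of order 3; residue (8562105/2058425473)*sqrt(541).


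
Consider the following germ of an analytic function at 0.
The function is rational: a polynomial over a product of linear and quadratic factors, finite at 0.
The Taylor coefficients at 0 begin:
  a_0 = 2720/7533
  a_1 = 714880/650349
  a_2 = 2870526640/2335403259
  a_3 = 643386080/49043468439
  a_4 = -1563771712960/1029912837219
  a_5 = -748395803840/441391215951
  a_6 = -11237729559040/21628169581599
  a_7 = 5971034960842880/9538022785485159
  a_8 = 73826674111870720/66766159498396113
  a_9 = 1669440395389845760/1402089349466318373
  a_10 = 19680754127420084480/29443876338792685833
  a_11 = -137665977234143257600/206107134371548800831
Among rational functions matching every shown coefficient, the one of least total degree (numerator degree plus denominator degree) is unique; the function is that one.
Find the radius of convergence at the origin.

The radius of convergence is (3/10)*sqrt(10).

No rational of total degree below 10 reproduces all 12 coefficients; solving the [2/8] Pade equations on them gives f(w) = (5*w**2/19 - 4*w/37 + 34/31)/((w**2 + 9/10)*(w**2 - 11*w/7 + 3/2)**3), whose expansion matches every shown term.
Denominator factor (w**2 + 9/10): discriminant -18/5, complex-conjugate roots ((3/10)*sqrt(10))*i and -((3/10)*sqrt(10))*i; poles of order 1, moduli (3/10)*sqrt(10) and (3/10)*sqrt(10).
Denominator factor (w**2 - 11*w/7 + 3/2)^3: discriminant -173/49, complex-conjugate roots (11/14) + ((1/14)*sqrt(173))*i and (11/14) - ((1/14)*sqrt(173))*i; poles of order 3, moduli (1/2)*sqrt(6) and (1/2)*sqrt(6).
The radius of convergence is the smallest modulus among the singular points: (3/10)*sqrt(10).


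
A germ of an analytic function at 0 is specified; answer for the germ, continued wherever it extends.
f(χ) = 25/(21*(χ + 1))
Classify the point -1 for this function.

The point is a pole of order 1.

The denominator factor χ + 1 vanishes at -1 and appears to the power 1; the numerator there equals 25/21, nonzero, and no other factor vanishes.
Hence a pole whose order is the multiplicity, 1.


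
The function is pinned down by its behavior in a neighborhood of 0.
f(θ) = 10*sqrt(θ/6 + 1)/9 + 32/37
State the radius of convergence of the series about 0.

The radius of convergence is 6.

Branch term (10/9)*sqrt(1 - θ/(-6)): its argument vanishes at θ = -6, a square-root branch point, modulus 6.
The radius of convergence is the smallest modulus among the singular points: 6.


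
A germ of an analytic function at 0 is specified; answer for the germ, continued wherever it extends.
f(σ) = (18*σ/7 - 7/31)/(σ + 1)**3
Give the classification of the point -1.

The denominator factor σ + 1 vanishes at -1 and appears to the power 3; the numerator there equals -607/217, nonzero, and no other factor vanishes.
Hence a pole whose order is the multiplicity, 3.

The point is a pole of order 3.


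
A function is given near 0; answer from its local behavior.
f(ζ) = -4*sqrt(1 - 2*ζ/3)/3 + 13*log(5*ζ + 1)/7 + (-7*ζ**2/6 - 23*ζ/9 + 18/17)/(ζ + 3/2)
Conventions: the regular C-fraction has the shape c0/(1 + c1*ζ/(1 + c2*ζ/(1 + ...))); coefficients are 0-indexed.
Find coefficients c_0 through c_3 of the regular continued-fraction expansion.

The regular C-fraction coefficients are [-32/51, 24277/2016, -40348667/4449312, -22273608/150444569].

Taylor coefficients (expand at 0): a_0 = -32/51, a_1 = 24277/3213, a_2 = -433147/19278, a_3 = 2225389/28917.
c0 = a_0 = -32/51. Peel one level at a time: if S = 1 + c*ζ/S' with S'(0) = 1, then c is the ζ-coefficient of S and S' = c*ζ/(S - 1).
S_1 = c0/f = 1 + (24277/2016)*ζ + (443835337/4064256)*ζ^2 + ...; c1 = 24277/2016.
S_2 = c1*ζ/(S_1 - 1) = 1 + (-40348667/4449312)*ζ + (-863234891/642952068)*ζ^2 + ...; c2 = -40348667/4449312.
S_3 = c2*ζ/(S_2 - 1) = 1 + (-22273608/150444569)*ζ + ...; c3 = -22273608/150444569.


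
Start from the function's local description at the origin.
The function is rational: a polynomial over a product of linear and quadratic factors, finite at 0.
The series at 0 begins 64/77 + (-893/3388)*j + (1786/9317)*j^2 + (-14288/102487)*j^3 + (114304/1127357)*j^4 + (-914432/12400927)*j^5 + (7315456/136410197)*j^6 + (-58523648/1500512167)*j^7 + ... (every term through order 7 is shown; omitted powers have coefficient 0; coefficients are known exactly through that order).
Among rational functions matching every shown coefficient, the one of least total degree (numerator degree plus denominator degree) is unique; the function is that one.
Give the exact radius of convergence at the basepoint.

No rational of total degree below 2 reproduces all 8 coefficients; solving the [1/1] Pade equations on them gives f(j) = (15*j/32 + 8/7)/(j + 11/8), whose expansion matches every shown term.
Denominator factor (j + 11/8): pole of order 1 at -11/8, modulus 11/8.
The radius of convergence is the smallest modulus among the singular points: 11/8.

The radius of convergence is 11/8.


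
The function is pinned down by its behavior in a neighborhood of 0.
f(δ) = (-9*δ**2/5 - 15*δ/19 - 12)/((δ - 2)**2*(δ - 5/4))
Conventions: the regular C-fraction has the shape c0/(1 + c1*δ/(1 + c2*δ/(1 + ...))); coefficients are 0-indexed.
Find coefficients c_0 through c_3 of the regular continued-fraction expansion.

The regular C-fraction coefficients are [12/5, -709/380, 29537/53884, -58685167/104708665].

Taylor coefficients (expand at 0): a_0 = 12/5, a_1 = 2127/475, a_2 = 14013/2375, a_3 = 303933/47500.
c0 = a_0 = 12/5. Peel one level at a time: if S = 1 + c*δ/S' with S'(0) = 1, then c is the δ-coefficient of S and S' = c*δ/(S - 1).
S_1 = c0/f = 1 + (-709/380)*δ + (29537/28880)*δ^2 + ...; c1 = -709/380.
S_2 = c1*δ/(S_1 - 1) = 1 + (29537/53884)*δ + (3088693/10053620)*δ^2 + ...; c2 = 29537/53884.
S_3 = c2*δ/(S_2 - 1) = 1 + (-58685167/104708665)*δ + ...; c3 = -58685167/104708665.


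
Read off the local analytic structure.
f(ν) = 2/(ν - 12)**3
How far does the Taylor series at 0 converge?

Denominator factor (ν - 12)^3: pole of order 3 at 12, modulus 12.
The radius of convergence is the smallest modulus among the singular points: 12.

The radius of convergence is 12.


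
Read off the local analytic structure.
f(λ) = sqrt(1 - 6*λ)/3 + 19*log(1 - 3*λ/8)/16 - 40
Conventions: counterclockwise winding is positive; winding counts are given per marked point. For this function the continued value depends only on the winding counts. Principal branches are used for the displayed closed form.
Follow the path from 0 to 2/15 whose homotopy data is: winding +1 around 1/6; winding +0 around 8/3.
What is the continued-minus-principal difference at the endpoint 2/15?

Continued minus principal equals -(2/15)*sqrt(5).

The rational part is single-valued and drops out of the difference; each branch term changes only by its own monodromy.
(1/3)*sqrt(1 - λ/(1/6)): winding +1 is odd, the square root flips sign, contributing -2*(1/3)*sqrt(1 - (2/15)/(1/6)) = -2*(1/3)*sqrt(1/5) = -(2/15)*sqrt(5).
(19/16)*log(1 - λ/(8/3)): winding 0 around 8/3, so this term returns to its principal value, contribution 0.
Summing the contributions at λ = 2/15 gives -(2/15)*sqrt(5).


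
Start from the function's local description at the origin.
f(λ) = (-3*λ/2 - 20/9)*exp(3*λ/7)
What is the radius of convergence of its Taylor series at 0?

The radius of convergence is infinite.

The factor exp(3*λ/7) is entire and contributes no finite singular point.
The polynomial part has no poles.
No finite singular points: the Taylor series at 0 converges everywhere.


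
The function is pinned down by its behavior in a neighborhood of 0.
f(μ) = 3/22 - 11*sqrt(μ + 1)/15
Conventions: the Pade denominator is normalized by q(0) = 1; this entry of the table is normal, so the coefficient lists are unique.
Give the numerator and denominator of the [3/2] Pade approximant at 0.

The Pade approximant has numerator coefficients [-197/330, -53/55, -681/1760, -11/480]; denominator coefficients [1, 1, 3/16].

Taylor coefficients needed (expand at 0): a_0 = -197/330, a_1 = -11/30, a_2 = 11/120, a_3 = -11/240, a_4 = 11/384, a_5 = -77/3840.
Write the denominator as Q(μ) = 1 + q1*μ + q2*μ^2. Requiring Q*f - P = O(μ^6) with deg P <= 3 kills the coefficients of μ^4..μ^5 in Q*f:
  μ^4: a_4 + q1*a_3 + q2*a_2 = 0, i.e. 11/384 + (-11/240)*q1 + (11/120)*q2 = 0.
  μ^5: a_5 + q1*a_4 + q2*a_3 = 0, i.e. -77/3840 + (11/384)*q1 + (-11/240)*q2 = 0.
Solving this linear system: q1 = 1, q2 = 3/16.
The numerator is Q*f truncated at degree 3: P0 = a_0 = -197/330; P1 = a_1 + q1*a_0 = -53/55; P2 = a_2 + q1*a_1 + q2*a_0 = -681/1760; P3 = a_3 + q1*a_2 + q2*a_1 = -11/480.


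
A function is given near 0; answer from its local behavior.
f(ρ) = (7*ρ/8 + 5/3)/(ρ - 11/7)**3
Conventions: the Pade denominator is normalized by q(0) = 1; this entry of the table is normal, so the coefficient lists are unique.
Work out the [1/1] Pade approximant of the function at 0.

The Pade approximant has numerator coefficients [-1715/3993, -7882483/17920584]; denominator coefficients [1, -791/561].

Taylor coefficients needed (expand at 0): a_0 = -1715/3993, a_1 = -122451/117128, a_2 = -1899191/1288408.
Write the denominator as Q(ρ) = 1 + q1*ρ. Requiring Q*f - P = O(ρ^3) with deg P <= 1 kills the coefficients of ρ^2..ρ^2 in Q*f:
  ρ^2: a_2 + q1*a_1 = 0, i.e. -1899191/1288408 + (-122451/117128)*q1 = 0.
Solving this linear system: q1 = -791/561.
The numerator is Q*f truncated at degree 1: P0 = a_0 = -1715/3993; P1 = a_1 + q1*a_0 = -7882483/17920584.


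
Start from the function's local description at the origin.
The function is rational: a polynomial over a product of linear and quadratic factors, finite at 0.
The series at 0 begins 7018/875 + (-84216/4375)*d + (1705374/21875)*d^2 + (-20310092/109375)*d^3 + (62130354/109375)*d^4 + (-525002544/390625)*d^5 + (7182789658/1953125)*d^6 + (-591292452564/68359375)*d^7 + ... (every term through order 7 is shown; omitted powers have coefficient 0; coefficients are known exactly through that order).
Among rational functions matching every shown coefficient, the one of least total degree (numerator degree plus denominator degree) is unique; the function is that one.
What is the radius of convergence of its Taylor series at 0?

No rational of total degree below 3 reproduces all 8 coefficients; solving the [0/3] Pade equations on them gives f(d) = -29/(35*(d - 1/2)*(d + 5/11)**2), whose expansion matches every shown term.
Denominator factor (d - 1/2): pole of order 1 at 1/2, modulus 1/2.
Denominator factor (d + 5/11)^2: pole of order 2 at -5/11, modulus 5/11.
The radius of convergence is the smallest modulus among the singular points: 5/11.

The radius of convergence is 5/11.


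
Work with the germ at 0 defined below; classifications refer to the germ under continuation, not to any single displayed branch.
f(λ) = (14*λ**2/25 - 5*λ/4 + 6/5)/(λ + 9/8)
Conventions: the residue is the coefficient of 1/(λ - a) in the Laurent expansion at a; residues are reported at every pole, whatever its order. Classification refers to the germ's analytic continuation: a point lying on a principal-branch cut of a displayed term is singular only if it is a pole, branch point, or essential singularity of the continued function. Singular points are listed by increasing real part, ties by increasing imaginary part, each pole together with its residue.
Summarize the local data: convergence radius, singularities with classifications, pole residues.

Denominator factor (λ + 9/8): pole of order 1 at -9/8, modulus 9/8.
The radius of convergence is the smallest modulus among the singular points: 9/8.
At the order-1 pole -9/8 set g(λ) = (λ - (-9/8))*f(λ) = 14*λ**2/25 - 5*λ/4 + 6/5.
Simple pole: residue = g(a) at a = -9/8, which is 663/200.

Radius of convergence at 0: 9/8.
At -9/8: a pole of order 1; residue 663/200.


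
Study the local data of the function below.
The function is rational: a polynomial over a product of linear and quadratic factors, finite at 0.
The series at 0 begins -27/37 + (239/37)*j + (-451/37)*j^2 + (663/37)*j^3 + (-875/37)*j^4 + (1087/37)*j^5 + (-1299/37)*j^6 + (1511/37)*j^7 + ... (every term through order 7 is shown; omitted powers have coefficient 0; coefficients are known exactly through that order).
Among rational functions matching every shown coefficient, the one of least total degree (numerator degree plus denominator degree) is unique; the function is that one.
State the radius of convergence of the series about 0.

The radius of convergence is 1.

No rational of total degree below 3 reproduces all 8 coefficients; solving the [1/2] Pade equations on them gives f(j) = (5*j - 27/37)/(j + 1)**2, whose expansion matches every shown term.
Denominator factor (j + 1)^2: pole of order 2 at -1, modulus 1.
The radius of convergence is the smallest modulus among the singular points: 1.


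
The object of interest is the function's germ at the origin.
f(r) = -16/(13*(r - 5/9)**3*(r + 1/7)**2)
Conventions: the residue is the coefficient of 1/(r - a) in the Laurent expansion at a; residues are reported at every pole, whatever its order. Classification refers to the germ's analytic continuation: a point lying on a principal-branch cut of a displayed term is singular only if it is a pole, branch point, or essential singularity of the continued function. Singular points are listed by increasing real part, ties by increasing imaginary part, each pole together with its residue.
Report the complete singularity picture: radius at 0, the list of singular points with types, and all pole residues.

Denominator factor (r + 1/7)^2: pole of order 2 at -1/7, modulus 1/7.
Denominator factor (r - 5/9)^3: pole of order 3 at 5/9, modulus 5/9.
The radius of convergence is the smallest modulus among the singular points: 1/7.
At the order-2 pole -1/7 set g(r) = (r - (-1/7))^2*f(r) = -16/(13*(r - 5/9)**3).
Order-2 pole: residue = g'(a); g'(-1/7) = 47258883/3045328, so the residue is 47258883/3045328.
At the order-3 pole 5/9 set g(r) = (r - (5/9))^3*f(r) = -16/(13*(r + 1/7)**2).
Order-3 pole: residue = g''(a)/2; g''(5/9) = -47258883/1522664, so the residue is -47258883/3045328.
List the singular points by increasing real part (a conjugate pair: the negative imaginary part first).

Radius of convergence at 0: 1/7.
At -1/7: a pole of order 2; residue 47258883/3045328.
At 5/9: a pole of order 3; residue -47258883/3045328.


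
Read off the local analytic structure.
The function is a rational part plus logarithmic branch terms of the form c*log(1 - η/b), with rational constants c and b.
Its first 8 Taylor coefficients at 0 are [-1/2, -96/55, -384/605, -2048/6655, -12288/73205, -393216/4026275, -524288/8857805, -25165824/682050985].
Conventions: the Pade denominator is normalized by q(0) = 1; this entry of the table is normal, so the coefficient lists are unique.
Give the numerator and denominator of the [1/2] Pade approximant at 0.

Taylor coefficients needed (read off): a_0 = -1/2, a_1 = -96/55, a_2 = -384/605, a_3 = -2048/6655.
Write the denominator as Q(η) = 1 + q1*η + q2*η^2. Requiring Q*f - P = O(η^4) with deg P <= 1 kills the coefficients of η^2..η^3 in Q*f:
  η^2: a_2 + q1*a_1 + q2*a_0 = 0, i.e. -384/605 + (-96/55)*q1 + (-1/2)*q2 = 0.
  η^3: a_3 + q1*a_2 + q2*a_1 = 0, i.e. -2048/6655 + (-384/605)*q1 + (-96/55)*q2 = 0.
Solving this linear system: q1 = -496/1419, q2 = -256/5203.
The numerator is Q*f truncated at degree 1: P0 = a_0 = -1/2; P1 = a_1 + q1*a_0 = -11144/7095.

The Pade approximant has numerator coefficients [-1/2, -11144/7095]; denominator coefficients [1, -496/1419, -256/5203].


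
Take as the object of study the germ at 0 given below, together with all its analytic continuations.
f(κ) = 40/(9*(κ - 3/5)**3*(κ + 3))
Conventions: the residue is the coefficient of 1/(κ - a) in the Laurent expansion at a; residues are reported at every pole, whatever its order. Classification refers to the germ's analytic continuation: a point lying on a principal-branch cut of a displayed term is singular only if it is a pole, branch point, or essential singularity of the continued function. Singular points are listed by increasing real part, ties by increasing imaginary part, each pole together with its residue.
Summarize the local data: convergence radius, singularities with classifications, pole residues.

Denominator factor (κ + 3): pole of order 1 at -3, modulus 3.
Denominator factor (κ - 3/5)^3: pole of order 3 at 3/5, modulus 3/5.
The radius of convergence is the smallest modulus among the singular points: 3/5.
At the order-1 pole -3 set g(κ) = (κ - (-3))*f(κ) = 40/(9*(κ - 3/5)**3).
Simple pole: residue = g(a) at a = -3, which is -625/6561.
At the order-3 pole 3/5 set g(κ) = (κ - (3/5))^3*f(κ) = 40/(9*(κ + 3)).
Order-3 pole: residue = g''(a)/2; g''(3/5) = 1250/6561, so the residue is 625/6561.
List the singular points by increasing real part (a conjugate pair: the negative imaginary part first).

Radius of convergence at 0: 3/5.
At -3: a pole of order 1; residue -625/6561.
At 3/5: a pole of order 3; residue 625/6561.


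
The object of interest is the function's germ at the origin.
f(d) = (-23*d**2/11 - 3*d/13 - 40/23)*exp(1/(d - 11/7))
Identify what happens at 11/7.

The exponent 1/(d - (11/7)) has a pole at 11/7, so exp(1/(d - (11/7))) takes every nonzero value near it: an essential singularity (not a pole of any order).

The point is an essential singularity.


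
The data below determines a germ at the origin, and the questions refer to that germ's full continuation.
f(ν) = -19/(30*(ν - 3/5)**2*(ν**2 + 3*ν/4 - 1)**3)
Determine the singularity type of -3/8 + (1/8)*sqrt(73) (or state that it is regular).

The denominator factor ν**2 + 3*ν/4 - 1 vanishes at -3/8 + (1/8)*sqrt(73) and appears to the power 3; the numerator there equals -19/30, nonzero, and no other factor vanishes.
Hence a pole whose order is the multiplicity, 3.

The point is a pole of order 3.


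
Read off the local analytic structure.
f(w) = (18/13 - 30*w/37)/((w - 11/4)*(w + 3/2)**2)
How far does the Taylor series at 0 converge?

Denominator factor (w + 3/2)^2: pole of order 2 at -3/2, modulus 3/2.
Denominator factor (w - 11/4): pole of order 1 at 11/4, modulus 11/4.
The radius of convergence is the smallest modulus among the singular points: 3/2.

The radius of convergence is 3/2.


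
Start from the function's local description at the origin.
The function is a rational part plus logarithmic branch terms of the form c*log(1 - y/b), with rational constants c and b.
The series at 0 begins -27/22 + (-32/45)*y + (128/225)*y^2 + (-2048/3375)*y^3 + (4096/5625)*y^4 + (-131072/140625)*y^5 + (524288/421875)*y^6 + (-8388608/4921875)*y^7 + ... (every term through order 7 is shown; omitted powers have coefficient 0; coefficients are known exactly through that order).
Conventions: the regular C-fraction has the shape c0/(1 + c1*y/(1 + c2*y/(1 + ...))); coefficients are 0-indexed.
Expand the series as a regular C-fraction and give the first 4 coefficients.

The regular C-fraction coefficients are [-27/22, -704/1215, 1676/1215, 324/2095].

Taylor coefficients (read off): a_0 = -27/22, a_1 = -32/45, a_2 = 128/225, a_3 = -2048/3375.
c0 = a_0 = -27/22. Peel one level at a time: if S = 1 + c*y/S' with S'(0) = 1, then c is the y-coefficient of S and S' = c*y/(S - 1).
S_1 = c0/f = 1 + (-704/1215)*y + (1179904/1476225)*y^2 + ...; c1 = -704/1215.
S_2 = c1*y/(S_1 - 1) = 1 + (1676/1215)*y + (-16/75)*y^2 + ...; c2 = 1676/1215.
S_3 = c2*y/(S_2 - 1) = 1 + (324/2095)*y + ...; c3 = 324/2095.


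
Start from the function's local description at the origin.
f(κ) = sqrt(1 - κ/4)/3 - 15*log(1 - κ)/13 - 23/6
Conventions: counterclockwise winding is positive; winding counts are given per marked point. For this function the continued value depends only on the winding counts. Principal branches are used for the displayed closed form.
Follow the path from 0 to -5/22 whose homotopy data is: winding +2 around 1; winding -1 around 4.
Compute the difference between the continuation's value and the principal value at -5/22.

The rational part is single-valued and drops out of the difference; each branch term changes only by its own monodromy.
(-15/13)*log(1 - κ/(1)): each positive loop around 1 adds 2*pi*i to the log, so winding +2 contributes (-15/13)*(2)*2*pi*i = -(60/13)*pi*i.
(1/3)*sqrt(1 - κ/(4)): winding -1 is odd, the square root flips sign, contributing -2*(1/3)*sqrt(1 - (-5/22)/(4)) = -2*(1/3)*sqrt(93/88) = -(1/66)*sqrt(2046).
Summing the contributions at κ = -5/22 gives (-(1/66)*sqrt(2046)) - ((60/13)*pi)*i.

Continued minus principal equals (-(1/66)*sqrt(2046)) - ((60/13)*pi)*i.


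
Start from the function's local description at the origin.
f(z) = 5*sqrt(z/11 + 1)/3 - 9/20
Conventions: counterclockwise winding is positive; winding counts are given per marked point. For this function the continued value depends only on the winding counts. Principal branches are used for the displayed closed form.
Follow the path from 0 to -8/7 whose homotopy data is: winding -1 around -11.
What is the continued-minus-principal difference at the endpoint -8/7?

The rational part is single-valued and drops out of the difference; each branch term changes only by its own monodromy.
(5/3)*sqrt(1 - z/(-11)): winding -1 is odd, the square root flips sign, contributing -2*(5/3)*sqrt(1 - (-8/7)/(-11)) = -2*(5/3)*sqrt(69/77) = -(10/231)*sqrt(5313).
Summing the contributions at z = -8/7 gives -(10/231)*sqrt(5313).

Continued minus principal equals -(10/231)*sqrt(5313).


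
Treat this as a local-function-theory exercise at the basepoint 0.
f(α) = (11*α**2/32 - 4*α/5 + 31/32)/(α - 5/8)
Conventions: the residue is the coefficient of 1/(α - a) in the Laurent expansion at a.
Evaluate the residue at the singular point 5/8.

The residue is 1235/2048.

At the order-1 pole 5/8 set g(α) = (α - (5/8))*f(α) = 11*α**2/32 - 4*α/5 + 31/32.
Simple pole: residue = g(a) at a = 5/8, which is 1235/2048.


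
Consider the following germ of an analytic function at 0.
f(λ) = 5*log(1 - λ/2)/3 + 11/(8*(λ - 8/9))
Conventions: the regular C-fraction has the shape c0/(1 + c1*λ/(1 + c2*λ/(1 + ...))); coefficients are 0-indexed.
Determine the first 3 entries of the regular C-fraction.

Taylor coefficients (expand at 0): a_0 = -99/64, a_1 = -3953/1536, a_2 = -26617/12288.
c0 = a_0 = -99/64. Peel one level at a time: if S = 1 + c*λ/S' with S'(0) = 1, then c is the λ-coefficient of S and S' = c*λ/(S - 1).
S_1 = c0/f = 1 + (-3953/2376)*λ + (120640/88209)*λ^2 + ...; c1 = -3953/2376.
S_2 = c1*λ/(S_1 - 1) = 1 + (965120/1174041)*λ + ...; c2 = 965120/1174041.

The regular C-fraction coefficients are [-99/64, -3953/2376, 965120/1174041].


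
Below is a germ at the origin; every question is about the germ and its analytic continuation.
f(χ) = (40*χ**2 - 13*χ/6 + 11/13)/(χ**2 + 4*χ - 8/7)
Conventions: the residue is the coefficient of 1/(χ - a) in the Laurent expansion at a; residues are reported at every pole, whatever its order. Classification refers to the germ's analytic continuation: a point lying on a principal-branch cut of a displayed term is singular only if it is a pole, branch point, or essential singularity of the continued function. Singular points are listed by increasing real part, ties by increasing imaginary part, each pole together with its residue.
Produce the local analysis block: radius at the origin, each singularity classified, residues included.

Denominator factor (χ**2 + 4*χ - 8/7): discriminant 144/7, real irrational roots -2 + (6/7)*sqrt(7) and -2 - (6/7)*sqrt(7); poles of order 1, moduli -2 + (6/7)*sqrt(7) and 2 + (6/7)*sqrt(7).
The radius of convergence is the smallest modulus among the singular points: -2 + (6/7)*sqrt(7).
The factor χ**2 + 4*χ - 8/7 splits as (χ - a)(χ - a') with a = -2 - (6/7)*sqrt(7), a' = -2 + (6/7)*sqrt(7). At the order-1 pole a set g(χ) = (χ - a)*f(χ) = [40*χ**2 - 13*χ/6 + 11/13] / (χ - a').
Simple pole: residue = g(a) at a = -2 - (6/7)*sqrt(7), which is -973/12 - (50627/1638)*sqrt(7).
The factor χ**2 + 4*χ - 8/7 splits as (χ - a)(χ - a') with a = -2 + (6/7)*sqrt(7), a' = -2 - (6/7)*sqrt(7). At the order-1 pole a set g(χ) = (χ - a)*f(χ) = [40*χ**2 - 13*χ/6 + 11/13] / (χ - a').
Simple pole: residue = g(a) at a = -2 + (6/7)*sqrt(7), which is -973/12 + (50627/1638)*sqrt(7).
List the singular points by increasing real part (a conjugate pair: the negative imaginary part first).

Radius of convergence at 0: -2 + (6/7)*sqrt(7).
At -2 - (6/7)*sqrt(7): a pole of order 1; residue -973/12 - (50627/1638)*sqrt(7).
At -2 + (6/7)*sqrt(7): a pole of order 1; residue -973/12 + (50627/1638)*sqrt(7).


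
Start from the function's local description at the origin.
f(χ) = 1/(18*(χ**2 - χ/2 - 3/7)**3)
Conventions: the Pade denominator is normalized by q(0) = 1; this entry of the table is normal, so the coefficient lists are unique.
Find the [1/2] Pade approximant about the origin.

Taylor coefficients needed (expand at 0): a_0 = -343/486, a_1 = 2401/972, a_2 = -31213/2916, a_3 = 1798349/52488.
Write the denominator as Q(χ) = 1 + q1*χ + q2*χ^2. Requiring Q*f - P = O(χ^4) with deg P <= 1 kills the coefficients of χ^2..χ^3 in Q*f:
  χ^2: a_2 + q1*a_1 + q2*a_0 = 0, i.e. -31213/2916 + (2401/972)*q1 + (-343/486)*q2 = 0.
  χ^3: a_3 + q1*a_2 + q2*a_1 = 0, i.e. 1798349/52488 + (-31213/2916)*q1 + (2401/972)*q2 = 0.
Solving this linear system: q1 = -14/9, q2 = -371/18.
The numerator is Q*f truncated at degree 1: P0 = a_0 = -343/486; P1 = a_1 + q1*a_0 = 31213/8748.

The Pade approximant has numerator coefficients [-343/486, 31213/8748]; denominator coefficients [1, -14/9, -371/18].


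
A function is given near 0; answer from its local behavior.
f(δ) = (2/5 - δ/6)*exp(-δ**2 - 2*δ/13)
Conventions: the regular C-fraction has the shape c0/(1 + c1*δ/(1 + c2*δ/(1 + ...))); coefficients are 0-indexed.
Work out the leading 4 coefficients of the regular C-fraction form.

Taylor coefficients (expand at 0): a_0 = 2/5, a_1 = -89/390, a_2 = -937/2535, a_3 = 993/4394.
c0 = a_0 = 2/5. Peel one level at a time: if S = 1 + c*δ/S' with S'(0) = 1, then c is the δ-coefficient of S and S' = c*δ/(S - 1).
S_1 = c0/f = 1 + (89/156)*δ + (30409/24336)*δ^2 + ...; c1 = 89/156.
S_2 = c1*δ/(S_1 - 1) = 1 + (-30409/13884)*δ + (4837531/1338649)*δ^2 + ...; c2 = -30409/13884.
S_3 = c2*δ/(S_2 - 1) = 1 + (58050372/35183213)*δ + ...; c3 = 58050372/35183213.

The regular C-fraction coefficients are [2/5, 89/156, -30409/13884, 58050372/35183213].


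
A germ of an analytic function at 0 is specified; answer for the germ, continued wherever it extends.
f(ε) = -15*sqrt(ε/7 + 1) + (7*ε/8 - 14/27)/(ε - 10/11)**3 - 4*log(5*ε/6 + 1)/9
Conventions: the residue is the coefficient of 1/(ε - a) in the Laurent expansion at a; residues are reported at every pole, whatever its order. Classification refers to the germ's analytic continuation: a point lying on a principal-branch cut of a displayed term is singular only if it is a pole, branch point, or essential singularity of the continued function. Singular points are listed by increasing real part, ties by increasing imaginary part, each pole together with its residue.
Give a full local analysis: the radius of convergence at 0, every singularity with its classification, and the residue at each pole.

Radius of convergence at 0: 10/11.
At -7: an algebraic (square-root) branch point.
At -6/5: a logarithmic branch point.
At 10/11: a pole of order 3; residue 0.

Denominator factor (ε - 10/11)^3: pole of order 3 at 10/11, modulus 10/11.
Branch term (-4/9)*log(1 - ε/(-6/5)): its argument vanishes at ε = -6/5, a logarithmic branch point, modulus 6/5.
Branch term (-15)*sqrt(1 - ε/(-7)): its argument vanishes at ε = -7, a square-root branch point, modulus 7.
The radius of convergence is the smallest modulus among the singular points: 10/11.
The branch terms are analytic at 10/11 and contribute nothing to the residue; only the rational part matters.
At the order-3 pole 10/11 set g(ε) = (ε - (10/11))^3*(rational part) = 7*ε/8 - 14/27.
Order-3 pole: residue = g''(a)/2; g''(10/11) = 0, so the residue is 0.
List the singular points by increasing real part (a conjugate pair: the negative imaginary part first).


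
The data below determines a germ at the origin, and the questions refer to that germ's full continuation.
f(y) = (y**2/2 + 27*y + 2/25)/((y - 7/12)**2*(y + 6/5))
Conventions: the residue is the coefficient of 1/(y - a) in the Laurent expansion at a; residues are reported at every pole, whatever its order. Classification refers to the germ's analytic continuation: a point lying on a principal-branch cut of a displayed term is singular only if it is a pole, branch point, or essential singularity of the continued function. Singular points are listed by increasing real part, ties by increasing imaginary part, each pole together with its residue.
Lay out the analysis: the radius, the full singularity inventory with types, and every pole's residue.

Denominator factor (y + 6/5): pole of order 1 at -6/5, modulus 6/5.
Denominator factor (y - 7/12)^2: pole of order 2 at 7/12, modulus 7/12.
The radius of convergence is the smallest modulus among the singular points: 7/12.
At the order-1 pole -6/5 set g(y) = (y - (-6/5))*f(y) = (y**2/2 + 27*y + 2/25)/(y - 7/12)**2.
Simple pole: residue = g(a) at a = -6/5, which is -113760/11449.
At the order-2 pole 7/12 set g(y) = (y - (7/12))^2*f(y) = (y**2/2 + 27*y + 2/25)/(y + 6/5).
Order-2 pole: residue = g'(a); g'(7/12) = 238969/22898, so the residue is 238969/22898.
List the singular points by increasing real part (a conjugate pair: the negative imaginary part first).

Radius of convergence at 0: 7/12.
At -6/5: a pole of order 1; residue -113760/11449.
At 7/12: a pole of order 2; residue 238969/22898.


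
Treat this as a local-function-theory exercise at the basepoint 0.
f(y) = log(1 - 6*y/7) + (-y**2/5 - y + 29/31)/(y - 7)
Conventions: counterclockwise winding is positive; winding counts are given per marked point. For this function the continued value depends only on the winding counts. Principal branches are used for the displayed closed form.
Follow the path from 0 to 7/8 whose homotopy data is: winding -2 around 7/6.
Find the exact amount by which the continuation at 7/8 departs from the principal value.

Continued minus principal equals -(4)*pi*i.

The rational part is single-valued and drops out of the difference; each branch term changes only by its own monodromy.
(1)*log(1 - y/(7/6)): each positive loop around 7/6 adds 2*pi*i to the log, so winding -2 contributes (1)*(-2)*2*pi*i = -(4)*pi*i.
Summing the contributions at y = 7/8 gives -(4)*pi*i.


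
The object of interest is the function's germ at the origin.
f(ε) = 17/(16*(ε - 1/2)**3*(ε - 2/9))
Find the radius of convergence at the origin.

Denominator factor (ε - 1/2)^3: pole of order 3 at 1/2, modulus 1/2.
Denominator factor (ε - 2/9): pole of order 1 at 2/9, modulus 2/9.
The radius of convergence is the smallest modulus among the singular points: 2/9.

The radius of convergence is 2/9.


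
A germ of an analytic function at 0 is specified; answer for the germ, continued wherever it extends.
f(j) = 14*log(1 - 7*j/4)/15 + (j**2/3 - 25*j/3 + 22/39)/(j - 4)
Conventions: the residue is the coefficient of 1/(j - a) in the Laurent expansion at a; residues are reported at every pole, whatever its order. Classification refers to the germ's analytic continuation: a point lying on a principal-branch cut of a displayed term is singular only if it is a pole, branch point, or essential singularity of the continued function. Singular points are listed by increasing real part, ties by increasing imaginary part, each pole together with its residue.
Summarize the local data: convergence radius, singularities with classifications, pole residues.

Denominator factor (j - 4): pole of order 1 at 4, modulus 4.
Branch term (14/15)*log(1 - j/(4/7)): its argument vanishes at j = 4/7, a logarithmic branch point, modulus 4/7.
The radius of convergence is the smallest modulus among the singular points: 4/7.
The branch term is analytic at 4 and contributes nothing to the residue; only the rational part matters.
At the order-1 pole 4 set g(j) = (j - (4))*(rational part) = j**2/3 - 25*j/3 + 22/39.
Simple pole: residue = g(a) at a = 4, which is -1070/39.
List the singular points by increasing real part (a conjugate pair: the negative imaginary part first).

Radius of convergence at 0: 4/7.
At 4/7: a logarithmic branch point.
At 4: a pole of order 1; residue -1070/39.


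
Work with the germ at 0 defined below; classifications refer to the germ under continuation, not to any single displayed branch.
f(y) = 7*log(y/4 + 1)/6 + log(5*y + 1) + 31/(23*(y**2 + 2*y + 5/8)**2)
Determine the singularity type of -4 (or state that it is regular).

The point is a logarithmic branch point.

The term (7/6)*log(1 - y/(-4)) has argument 1 - -4/(-4) = 0 at -4: a logarithmic (infinitely-sheeted) branch point; the remaining terms are analytic or single-valued there.


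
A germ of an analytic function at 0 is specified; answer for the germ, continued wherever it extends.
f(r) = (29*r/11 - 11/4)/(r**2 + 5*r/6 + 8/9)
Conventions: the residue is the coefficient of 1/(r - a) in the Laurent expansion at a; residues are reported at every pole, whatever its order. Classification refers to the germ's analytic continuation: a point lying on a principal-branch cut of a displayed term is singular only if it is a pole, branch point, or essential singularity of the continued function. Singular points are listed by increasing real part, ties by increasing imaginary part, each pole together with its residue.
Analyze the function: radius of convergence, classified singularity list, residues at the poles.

Radius of convergence at 0: (2/3)*sqrt(2).
At (-5/12) - ((1/12)*sqrt(103))*i: a pole of order 1; residue (29/22) - ((254/1133)*sqrt(103))*i.
At (-5/12) + ((1/12)*sqrt(103))*i: a pole of order 1; residue (29/22) + ((254/1133)*sqrt(103))*i.

Denominator factor (r**2 + 5*r/6 + 8/9): discriminant -103/36, complex-conjugate roots (-5/12) + ((1/12)*sqrt(103))*i and (-5/12) - ((1/12)*sqrt(103))*i; poles of order 1, moduli (2/3)*sqrt(2) and (2/3)*sqrt(2).
The radius of convergence is the smallest modulus among the singular points: (2/3)*sqrt(2).
The factor r**2 + 5*r/6 + 8/9 splits as (r - a)(r - a') with a = (-5/12) - ((1/12)*sqrt(103))*i, a' = (-5/12) + ((1/12)*sqrt(103))*i. At the order-1 pole a set g(r) = (r - a)*f(r) = [29*r/11 - 11/4] / (r - a').
Simple pole: residue = g(a) at a = (-5/12) - ((1/12)*sqrt(103))*i, which is (29/22) - ((254/1133)*sqrt(103))*i.
The factor r**2 + 5*r/6 + 8/9 splits as (r - a)(r - a') with a = (-5/12) + ((1/12)*sqrt(103))*i, a' = (-5/12) - ((1/12)*sqrt(103))*i. At the order-1 pole a set g(r) = (r - a)*f(r) = [29*r/11 - 11/4] / (r - a').
Simple pole: residue = g(a) at a = (-5/12) + ((1/12)*sqrt(103))*i, which is (29/22) + ((254/1133)*sqrt(103))*i.
List the singular points by increasing real part (a conjugate pair: the negative imaginary part first).


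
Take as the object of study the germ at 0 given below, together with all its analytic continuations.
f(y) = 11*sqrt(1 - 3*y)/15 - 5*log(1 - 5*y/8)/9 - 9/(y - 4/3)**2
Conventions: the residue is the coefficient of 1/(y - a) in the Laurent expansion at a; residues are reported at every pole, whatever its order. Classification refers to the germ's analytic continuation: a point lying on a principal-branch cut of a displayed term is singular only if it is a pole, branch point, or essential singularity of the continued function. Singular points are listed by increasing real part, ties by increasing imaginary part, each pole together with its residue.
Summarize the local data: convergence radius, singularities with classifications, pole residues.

Radius of convergence at 0: 1/3.
At 1/3: an algebraic (square-root) branch point.
At 4/3: a pole of order 2; residue 0.
At 8/5: a logarithmic branch point.

Denominator factor (y - 4/3)^2: pole of order 2 at 4/3, modulus 4/3.
Branch term (11/15)*sqrt(1 - y/(1/3)): its argument vanishes at y = 1/3, a square-root branch point, modulus 1/3.
Branch term (-5/9)*log(1 - y/(8/5)): its argument vanishes at y = 8/5, a logarithmic branch point, modulus 8/5.
The radius of convergence is the smallest modulus among the singular points: 1/3.
The branch terms are analytic at 4/3 and contribute nothing to the residue; only the rational part matters.
At the order-2 pole 4/3 set g(y) = (y - (4/3))^2*(rational part) = -9.
Order-2 pole: residue = g'(a); g'(4/3) = 0, so the residue is 0.
List the singular points by increasing real part (a conjugate pair: the negative imaginary part first).
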